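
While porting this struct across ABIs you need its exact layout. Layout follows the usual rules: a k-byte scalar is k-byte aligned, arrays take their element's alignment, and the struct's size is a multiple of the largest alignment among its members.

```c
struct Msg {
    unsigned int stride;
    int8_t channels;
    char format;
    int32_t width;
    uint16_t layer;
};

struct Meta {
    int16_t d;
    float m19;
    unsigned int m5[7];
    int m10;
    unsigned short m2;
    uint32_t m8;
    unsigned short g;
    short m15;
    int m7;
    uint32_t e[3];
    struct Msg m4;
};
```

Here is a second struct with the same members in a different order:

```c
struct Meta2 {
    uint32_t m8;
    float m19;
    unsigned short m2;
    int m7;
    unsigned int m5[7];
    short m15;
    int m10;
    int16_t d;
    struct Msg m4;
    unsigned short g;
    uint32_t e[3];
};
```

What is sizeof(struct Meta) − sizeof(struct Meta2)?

Msg: stride at 0 (size 4, align 4) → ends 4; channels at 4 (size 1, align 1) → ends 5; format at 5 (size 1, align 1) → ends 6; pad 2 to align 4 for width; width at 8 (size 4, align 4) → ends 12; layer at 12 (size 2, align 2) → ends 14; tail pad 2 to reach multiple of 4; total 16 bytes, alignment 4
d at 0 (size 2, align 2) → ends 2
pad 2 to align 4 for m19
m19 at 4 (size 4, align 4) → ends 8
m5 at 8 (size 28, align 4) → ends 36
m10 at 36 (size 4, align 4) → ends 40
m2 at 40 (size 2, align 2) → ends 42
pad 2 to align 4 for m8
m8 at 44 (size 4, align 4) → ends 48
g at 48 (size 2, align 2) → ends 50
m15 at 50 (size 2, align 2) → ends 52
m7 at 52 (size 4, align 4) → ends 56
e at 56 (size 12, align 4) → ends 68
m4 at 68 (size 16, align 4) → ends 84
total 84 bytes, alignment 4
— Meta2 —
m8 at 0 (size 4, align 4) → ends 4
m19 at 4 (size 4, align 4) → ends 8
m2 at 8 (size 2, align 2) → ends 10
pad 2 to align 4 for m7
m7 at 12 (size 4, align 4) → ends 16
m5 at 16 (size 28, align 4) → ends 44
m15 at 44 (size 2, align 2) → ends 46
pad 2 to align 4 for m10
m10 at 48 (size 4, align 4) → ends 52
d at 52 (size 2, align 2) → ends 54
pad 2 to align 4 for m4
m4 at 56 (size 16, align 4) → ends 72
g at 72 (size 2, align 2) → ends 74
pad 2 to align 4 for e
e at 76 (size 12, align 4) → ends 88
total 88 bytes, alignment 4
84 − 88 = -4

-4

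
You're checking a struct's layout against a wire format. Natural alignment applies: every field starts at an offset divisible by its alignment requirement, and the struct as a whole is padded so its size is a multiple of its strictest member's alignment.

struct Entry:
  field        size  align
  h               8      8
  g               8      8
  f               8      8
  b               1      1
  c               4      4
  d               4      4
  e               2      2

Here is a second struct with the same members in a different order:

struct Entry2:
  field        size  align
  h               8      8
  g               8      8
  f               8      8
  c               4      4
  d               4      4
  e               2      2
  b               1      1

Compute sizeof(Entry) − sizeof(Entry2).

@0: h [8B, align 8] → 8
@8: g [8B, align 8] → 16
@16: f [8B, align 8] → 24
@24: b [1B, align 1] → 25
+3 pad (align 4)
@28: c [4B, align 4] → 32
@32: d [4B, align 4] → 36
@36: e [2B, align 2] → 38
+2 tail pad (align 8)
size 40, align 8
— Entry2 —
@0: h [8B, align 8] → 8
@8: g [8B, align 8] → 16
@16: f [8B, align 8] → 24
@24: c [4B, align 4] → 28
@28: d [4B, align 4] → 32
@32: e [2B, align 2] → 34
@34: b [1B, align 1] → 35
+5 tail pad (align 8)
size 40, align 8
40 − 40 = 0

0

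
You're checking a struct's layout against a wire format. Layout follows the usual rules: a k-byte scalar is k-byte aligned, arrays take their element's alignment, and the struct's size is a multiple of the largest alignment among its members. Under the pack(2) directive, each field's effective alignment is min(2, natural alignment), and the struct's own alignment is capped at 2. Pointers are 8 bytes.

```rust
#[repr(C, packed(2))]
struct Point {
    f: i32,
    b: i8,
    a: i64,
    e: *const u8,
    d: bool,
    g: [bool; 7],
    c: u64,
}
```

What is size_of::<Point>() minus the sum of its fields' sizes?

f at 0 (size 4, align 2) → ends 4
b at 4 (size 1, align 1) → ends 5
pad 1 to align 2 for a
a at 6 (size 8, align 2) → ends 14
e at 14 (size 8, align 2) → ends 22
d at 22 (size 1, align 1) → ends 23
g at 23 (size 7, align 1) → ends 30
c at 30 (size 8, align 2) → ends 38
total 38 bytes, alignment 2
data bytes 37, size 38 → padding 1

1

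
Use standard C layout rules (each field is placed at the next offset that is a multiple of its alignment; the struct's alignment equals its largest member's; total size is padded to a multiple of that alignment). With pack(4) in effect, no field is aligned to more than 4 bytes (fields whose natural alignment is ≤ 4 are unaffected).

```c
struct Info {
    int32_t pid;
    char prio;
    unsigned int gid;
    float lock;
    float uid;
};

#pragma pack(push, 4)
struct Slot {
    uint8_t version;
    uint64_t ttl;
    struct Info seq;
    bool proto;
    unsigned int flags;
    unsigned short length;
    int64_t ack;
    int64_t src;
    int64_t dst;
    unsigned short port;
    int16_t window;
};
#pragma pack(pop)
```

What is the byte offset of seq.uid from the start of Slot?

Info: 0..4  pid  (4B, 4-aligned); 4..5  prio  (1B, 1-aligned); 5..8  -- padding (3B); 8..12  gid  (4B, 4-aligned); 12..16  lock  (4B, 4-aligned); 16..20  uid  (4B, 4-aligned); sizeof = 20, alignof = 4
0..1  version  (1B, 1-aligned)
1..4  -- padding (3B)
4..12  ttl  (8B, 4-aligned)
12..32  seq  (20B, 4-aligned)
within Info: uid at 16
12 + 16 = 28

28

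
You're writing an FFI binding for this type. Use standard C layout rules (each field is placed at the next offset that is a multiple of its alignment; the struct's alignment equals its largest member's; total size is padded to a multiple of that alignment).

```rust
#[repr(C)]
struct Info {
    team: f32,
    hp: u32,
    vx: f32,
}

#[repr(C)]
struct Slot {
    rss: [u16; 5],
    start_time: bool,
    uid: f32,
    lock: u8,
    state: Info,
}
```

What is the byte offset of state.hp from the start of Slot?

24

Info: 0..4  team  (4B, 4-aligned); 4..8  hp  (4B, 4-aligned); 8..12  vx  (4B, 4-aligned); sizeof = 12, alignof = 4
0..10  rss  (10B, 2-aligned)
10..11  start_time  (1B, 1-aligned)
11..12  -- padding (1B)
12..16  uid  (4B, 4-aligned)
16..17  lock  (1B, 1-aligned)
17..20  -- padding (3B)
20..32  state  (12B, 4-aligned)
within Info: hp at 4
20 + 4 = 24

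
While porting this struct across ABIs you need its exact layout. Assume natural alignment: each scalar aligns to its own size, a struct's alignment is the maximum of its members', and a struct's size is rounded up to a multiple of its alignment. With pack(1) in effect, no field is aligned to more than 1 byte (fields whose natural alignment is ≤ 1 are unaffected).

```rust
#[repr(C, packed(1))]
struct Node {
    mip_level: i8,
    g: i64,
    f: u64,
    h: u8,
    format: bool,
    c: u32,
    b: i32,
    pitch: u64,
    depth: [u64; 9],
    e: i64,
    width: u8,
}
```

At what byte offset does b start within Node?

23

mip_level at 0 (size 1, align 1) → ends 1
g at 1 (size 8, align 1) → ends 9
f at 9 (size 8, align 1) → ends 17
h at 17 (size 1, align 1) → ends 18
format at 18 (size 1, align 1) → ends 19
c at 19 (size 4, align 1) → ends 23
b at 23 (size 4, align 1) → ends 27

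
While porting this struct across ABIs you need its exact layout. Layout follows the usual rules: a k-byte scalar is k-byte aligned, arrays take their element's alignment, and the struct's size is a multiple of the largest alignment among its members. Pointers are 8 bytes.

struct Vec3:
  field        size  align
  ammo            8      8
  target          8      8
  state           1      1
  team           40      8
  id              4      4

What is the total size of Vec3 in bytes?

ammo at 0 (size 8, align 8) → ends 8
target at 8 (size 8, align 8) → ends 16
state at 16 (size 1, align 1) → ends 17
pad 7 to align 8 for team
team at 24 (size 40, align 8) → ends 64
id at 64 (size 4, align 4) → ends 68
tail pad 4 to reach multiple of 8
total 72 bytes, alignment 8

72 bytes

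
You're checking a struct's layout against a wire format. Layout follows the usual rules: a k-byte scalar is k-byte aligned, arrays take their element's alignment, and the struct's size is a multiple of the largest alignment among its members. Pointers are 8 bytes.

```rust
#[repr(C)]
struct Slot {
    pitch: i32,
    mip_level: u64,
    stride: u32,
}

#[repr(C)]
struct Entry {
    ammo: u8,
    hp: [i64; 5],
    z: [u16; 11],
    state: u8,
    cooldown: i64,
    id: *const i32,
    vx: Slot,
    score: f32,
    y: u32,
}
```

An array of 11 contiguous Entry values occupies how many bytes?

1320

Slot: pitch at 0 (size 4, align 4) → ends 4; pad 4 to align 8 for mip_level; mip_level at 8 (size 8, align 8) → ends 16; stride at 16 (size 4, align 4) → ends 20; tail pad 4 to reach multiple of 8; total 24 bytes, alignment 8
ammo at 0 (size 1, align 1) → ends 1
pad 7 to align 8 for hp
hp at 8 (size 40, align 8) → ends 48
z at 48 (size 22, align 2) → ends 70
state at 70 (size 1, align 1) → ends 71
pad 1 to align 8 for cooldown
cooldown at 72 (size 8, align 8) → ends 80
id at 80 (size 8, align 8) → ends 88
vx at 88 (size 24, align 8) → ends 112
score at 112 (size 4, align 4) → ends 116
y at 116 (size 4, align 4) → ends 120
total 120 bytes, alignment 8
array of 11: 11 × 120 = 1320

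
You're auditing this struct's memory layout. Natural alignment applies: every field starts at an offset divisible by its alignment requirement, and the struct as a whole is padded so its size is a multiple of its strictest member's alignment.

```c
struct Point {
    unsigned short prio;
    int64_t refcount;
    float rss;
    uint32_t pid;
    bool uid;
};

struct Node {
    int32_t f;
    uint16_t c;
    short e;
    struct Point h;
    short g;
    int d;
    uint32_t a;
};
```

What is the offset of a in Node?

Point: prio at 0 (size 2, align 2) → ends 2; pad 6 to align 8 for refcount; refcount at 8 (size 8, align 8) → ends 16; rss at 16 (size 4, align 4) → ends 20; pid at 20 (size 4, align 4) → ends 24; uid at 24 (size 1, align 1) → ends 25; tail pad 7 to reach multiple of 8; total 32 bytes, alignment 8
f at 0 (size 4, align 4) → ends 4
c at 4 (size 2, align 2) → ends 6
e at 6 (size 2, align 2) → ends 8
h at 8 (size 32, align 8) → ends 40
g at 40 (size 2, align 2) → ends 42
pad 2 to align 4 for d
d at 44 (size 4, align 4) → ends 48
a at 48 (size 4, align 4) → ends 52

48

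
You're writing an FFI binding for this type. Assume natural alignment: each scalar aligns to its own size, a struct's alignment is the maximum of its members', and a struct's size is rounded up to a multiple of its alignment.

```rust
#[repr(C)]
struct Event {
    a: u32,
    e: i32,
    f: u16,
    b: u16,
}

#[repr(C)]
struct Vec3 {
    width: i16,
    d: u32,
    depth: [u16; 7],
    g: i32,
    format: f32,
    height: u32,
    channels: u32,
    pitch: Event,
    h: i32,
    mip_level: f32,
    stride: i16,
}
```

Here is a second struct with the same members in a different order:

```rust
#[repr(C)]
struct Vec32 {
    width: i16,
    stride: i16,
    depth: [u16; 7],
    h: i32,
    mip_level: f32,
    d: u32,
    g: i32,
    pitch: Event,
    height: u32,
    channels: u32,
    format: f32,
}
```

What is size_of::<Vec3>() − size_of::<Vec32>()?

Event: @0: a [4B, align 4] → 4; @4: e [4B, align 4] → 8; @8: f [2B, align 2] → 10; @10: b [2B, align 2] → 12; size 12, align 4
@0: width [2B, align 2] → 2
+2 pad (align 4)
@4: d [4B, align 4] → 8
@8: depth [14B, align 2] → 22
+2 pad (align 4)
@24: g [4B, align 4] → 28
@28: format [4B, align 4] → 32
@32: height [4B, align 4] → 36
@36: channels [4B, align 4] → 40
@40: pitch [12B, align 4] → 52
@52: h [4B, align 4] → 56
@56: mip_level [4B, align 4] → 60
@60: stride [2B, align 2] → 62
+2 tail pad (align 4)
size 64, align 4
— Vec32 —
@0: width [2B, align 2] → 2
@2: stride [2B, align 2] → 4
@4: depth [14B, align 2] → 18
+2 pad (align 4)
@20: h [4B, align 4] → 24
@24: mip_level [4B, align 4] → 28
@28: d [4B, align 4] → 32
@32: g [4B, align 4] → 36
@36: pitch [12B, align 4] → 48
@48: height [4B, align 4] → 52
@52: channels [4B, align 4] → 56
@56: format [4B, align 4] → 60
size 60, align 4
64 − 60 = 4

4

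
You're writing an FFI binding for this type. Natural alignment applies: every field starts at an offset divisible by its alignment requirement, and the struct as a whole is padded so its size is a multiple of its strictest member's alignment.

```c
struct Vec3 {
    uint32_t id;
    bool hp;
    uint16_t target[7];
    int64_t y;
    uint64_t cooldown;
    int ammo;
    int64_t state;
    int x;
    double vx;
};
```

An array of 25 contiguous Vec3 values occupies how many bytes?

0..4  id  (4B, 4-aligned)
4..5  hp  (1B, 1-aligned)
5..6  -- padding (1B)
6..20  target  (14B, 2-aligned)
20..24  -- padding (4B)
24..32  y  (8B, 8-aligned)
32..40  cooldown  (8B, 8-aligned)
40..44  ammo  (4B, 4-aligned)
44..48  -- padding (4B)
48..56  state  (8B, 8-aligned)
56..60  x  (4B, 4-aligned)
60..64  -- padding (4B)
64..72  vx  (8B, 8-aligned)
sizeof = 72, alignof = 8
array of 25: 25 × 72 = 1800

1800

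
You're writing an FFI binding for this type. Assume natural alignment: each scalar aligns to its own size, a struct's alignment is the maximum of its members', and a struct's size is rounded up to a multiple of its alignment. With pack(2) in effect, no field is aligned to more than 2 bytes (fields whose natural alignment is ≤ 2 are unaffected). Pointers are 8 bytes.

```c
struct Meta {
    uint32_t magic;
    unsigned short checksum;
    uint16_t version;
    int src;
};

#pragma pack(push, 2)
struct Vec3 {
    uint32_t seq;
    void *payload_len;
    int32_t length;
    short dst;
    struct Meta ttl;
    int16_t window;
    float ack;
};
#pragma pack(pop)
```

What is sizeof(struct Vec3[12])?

432

Meta: @0: magic [4B, align 4] → 4; @4: checksum [2B, align 2] → 6; @6: version [2B, align 2] → 8; @8: src [4B, align 4] → 12; size 12, align 4
@0: seq [4B, align 2] → 4
@4: payload_len [8B, align 2] → 12
@12: length [4B, align 2] → 16
@16: dst [2B, align 2] → 18
@18: ttl [12B, align 2] → 30
@30: window [2B, align 2] → 32
@32: ack [4B, align 2] → 36
size 36, align 2
array of 12: 12 × 36 = 432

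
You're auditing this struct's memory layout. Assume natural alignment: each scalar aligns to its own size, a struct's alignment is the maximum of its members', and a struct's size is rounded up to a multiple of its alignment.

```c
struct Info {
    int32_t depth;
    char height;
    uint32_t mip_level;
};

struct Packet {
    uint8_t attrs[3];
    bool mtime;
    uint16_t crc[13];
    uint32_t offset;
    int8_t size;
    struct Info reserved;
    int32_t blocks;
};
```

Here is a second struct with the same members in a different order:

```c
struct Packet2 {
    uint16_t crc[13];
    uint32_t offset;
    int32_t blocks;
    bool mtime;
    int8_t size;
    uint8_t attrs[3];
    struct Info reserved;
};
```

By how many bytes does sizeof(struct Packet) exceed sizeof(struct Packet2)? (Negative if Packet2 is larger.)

Info: @0: depth [4B, align 4] → 4; @4: height [1B, align 1] → 5; +3 pad (align 4); @8: mip_level [4B, align 4] → 12; size 12, align 4
@0: attrs [3B, align 1] → 3
@3: mtime [1B, align 1] → 4
@4: crc [26B, align 2] → 30
+2 pad (align 4)
@32: offset [4B, align 4] → 36
@36: size [1B, align 1] → 37
+3 pad (align 4)
@40: reserved [12B, align 4] → 52
@52: blocks [4B, align 4] → 56
size 56, align 4
— Packet2 —
@0: crc [26B, align 2] → 26
+2 pad (align 4)
@28: offset [4B, align 4] → 32
@32: blocks [4B, align 4] → 36
@36: mtime [1B, align 1] → 37
@37: size [1B, align 1] → 38
@38: attrs [3B, align 1] → 41
+3 pad (align 4)
@44: reserved [12B, align 4] → 56
size 56, align 4
56 − 56 = 0

0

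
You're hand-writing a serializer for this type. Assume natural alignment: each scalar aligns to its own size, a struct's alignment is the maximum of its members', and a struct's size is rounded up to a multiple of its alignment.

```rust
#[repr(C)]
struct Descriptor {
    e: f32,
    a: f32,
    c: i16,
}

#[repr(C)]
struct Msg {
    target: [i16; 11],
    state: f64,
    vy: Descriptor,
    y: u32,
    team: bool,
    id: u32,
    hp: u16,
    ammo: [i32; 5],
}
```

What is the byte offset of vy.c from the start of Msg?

Descriptor: 0..4  e  (4B, 4-aligned); 4..8  a  (4B, 4-aligned); 8..10  c  (2B, 2-aligned); 10..12  -- tail padding (2B); sizeof = 12, alignof = 4
0..22  target  (22B, 2-aligned)
22..24  -- padding (2B)
24..32  state  (8B, 8-aligned)
32..44  vy  (12B, 4-aligned)
within Descriptor: c at 8
32 + 8 = 40

40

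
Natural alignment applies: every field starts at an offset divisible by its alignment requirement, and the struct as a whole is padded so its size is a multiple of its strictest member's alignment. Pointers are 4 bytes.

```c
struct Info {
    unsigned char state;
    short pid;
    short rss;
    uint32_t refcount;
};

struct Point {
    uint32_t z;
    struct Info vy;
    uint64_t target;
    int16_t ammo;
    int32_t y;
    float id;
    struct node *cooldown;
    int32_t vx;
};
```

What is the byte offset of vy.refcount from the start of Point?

12

Info: @0: state [1B, align 1] → 1; +1 pad (align 2); @2: pid [2B, align 2] → 4; @4: rss [2B, align 2] → 6; +2 pad (align 4); @8: refcount [4B, align 4] → 12; size 12, align 4
@0: z [4B, align 4] → 4
@4: vy [12B, align 4] → 16
within Info: refcount at 8
4 + 8 = 12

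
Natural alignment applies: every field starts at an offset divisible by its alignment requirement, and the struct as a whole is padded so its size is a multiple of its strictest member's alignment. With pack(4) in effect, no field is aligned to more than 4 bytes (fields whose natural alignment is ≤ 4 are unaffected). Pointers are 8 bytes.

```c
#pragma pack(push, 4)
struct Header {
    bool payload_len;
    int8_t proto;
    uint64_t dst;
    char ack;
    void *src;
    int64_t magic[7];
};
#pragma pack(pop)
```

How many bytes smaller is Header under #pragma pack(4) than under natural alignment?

natural layout:
  @0: payload_len [1B, align 1] → 1
  @1: proto [1B, align 1] → 2
  +6 pad (align 8)
  @8: dst [8B, align 8] → 16
  @16: ack [1B, align 1] → 17
  +7 pad (align 8)
  @24: src [8B, align 8] → 32
  @32: magic [56B, align 8] → 88
  size 88, align 8
packed(4) layout:
  @0: payload_len [1B, align 1] → 1
  @1: proto [1B, align 1] → 2
  +2 pad (align 4)
  @4: dst [8B, align 4] → 12
  @12: ack [1B, align 1] → 13
  +3 pad (align 4)
  @16: src [8B, align 4] → 24
  @24: magic [56B, align 4] → 80
  size 80, align 4
88 − 80 = 8

8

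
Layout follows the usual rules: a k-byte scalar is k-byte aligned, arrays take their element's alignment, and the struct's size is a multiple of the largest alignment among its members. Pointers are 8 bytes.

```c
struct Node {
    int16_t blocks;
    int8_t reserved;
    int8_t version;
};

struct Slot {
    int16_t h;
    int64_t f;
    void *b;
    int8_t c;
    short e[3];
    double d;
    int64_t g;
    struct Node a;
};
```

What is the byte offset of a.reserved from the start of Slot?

50

Node: 0..2  blocks  (2B, 2-aligned); 2..3  reserved  (1B, 1-aligned); 3..4  version  (1B, 1-aligned); sizeof = 4, alignof = 2
0..2  h  (2B, 2-aligned)
2..8  -- padding (6B)
8..16  f  (8B, 8-aligned)
16..24  b  (8B, 8-aligned)
24..25  c  (1B, 1-aligned)
25..26  -- padding (1B)
26..32  e  (6B, 2-aligned)
32..40  d  (8B, 8-aligned)
40..48  g  (8B, 8-aligned)
48..52  a  (4B, 2-aligned)
within Node: reserved at 2
48 + 2 = 50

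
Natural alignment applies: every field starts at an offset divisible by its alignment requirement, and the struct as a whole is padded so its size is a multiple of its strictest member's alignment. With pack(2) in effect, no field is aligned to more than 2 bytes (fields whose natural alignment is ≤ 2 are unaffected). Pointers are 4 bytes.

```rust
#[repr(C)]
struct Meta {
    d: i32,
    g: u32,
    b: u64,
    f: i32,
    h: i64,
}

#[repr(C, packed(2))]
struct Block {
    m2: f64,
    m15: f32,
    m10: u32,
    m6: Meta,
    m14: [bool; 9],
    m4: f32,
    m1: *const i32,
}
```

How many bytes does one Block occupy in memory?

66

Meta: d at 0 (size 4, align 4) → ends 4; g at 4 (size 4, align 4) → ends 8; b at 8 (size 8, align 8) → ends 16; f at 16 (size 4, align 4) → ends 20; pad 4 to align 8 for h; h at 24 (size 8, align 8) → ends 32; total 32 bytes, alignment 8
m2 at 0 (size 8, align 2) → ends 8
m15 at 8 (size 4, align 2) → ends 12
m10 at 12 (size 4, align 2) → ends 16
m6 at 16 (size 32, align 2) → ends 48
m14 at 48 (size 9, align 1) → ends 57
pad 1 to align 2 for m4
m4 at 58 (size 4, align 2) → ends 62
m1 at 62 (size 4, align 2) → ends 66
total 66 bytes, alignment 2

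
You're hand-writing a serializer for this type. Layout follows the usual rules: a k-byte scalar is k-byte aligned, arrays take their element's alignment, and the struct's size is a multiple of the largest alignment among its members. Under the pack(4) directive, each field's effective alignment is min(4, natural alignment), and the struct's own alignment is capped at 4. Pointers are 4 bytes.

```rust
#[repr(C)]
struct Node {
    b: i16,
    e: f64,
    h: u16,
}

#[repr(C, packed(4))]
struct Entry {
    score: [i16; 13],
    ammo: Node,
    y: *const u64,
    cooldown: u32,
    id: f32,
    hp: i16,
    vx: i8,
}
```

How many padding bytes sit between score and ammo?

Node: @0: b [2B, align 2] → 2; +6 pad (align 8); @8: e [8B, align 8] → 16; @16: h [2B, align 2] → 18; +6 tail pad (align 8); size 24, align 8
@0: score [26B, align 2] → 26
+2 pad (align 4)
@28: ammo [24B, align 4] → 52

2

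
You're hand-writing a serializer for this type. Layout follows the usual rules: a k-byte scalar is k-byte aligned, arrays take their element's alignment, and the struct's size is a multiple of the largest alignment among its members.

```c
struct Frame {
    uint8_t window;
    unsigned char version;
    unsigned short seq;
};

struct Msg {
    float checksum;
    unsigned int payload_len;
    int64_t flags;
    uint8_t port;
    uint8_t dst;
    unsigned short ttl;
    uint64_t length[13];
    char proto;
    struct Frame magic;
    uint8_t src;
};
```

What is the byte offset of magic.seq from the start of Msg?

132

Frame: 0..1  window  (1B, 1-aligned); 1..2  version  (1B, 1-aligned); 2..4  seq  (2B, 2-aligned); sizeof = 4, alignof = 2
0..4  checksum  (4B, 4-aligned)
4..8  payload_len  (4B, 4-aligned)
8..16  flags  (8B, 8-aligned)
16..17  port  (1B, 1-aligned)
17..18  dst  (1B, 1-aligned)
18..20  ttl  (2B, 2-aligned)
20..24  -- padding (4B)
24..128  length  (104B, 8-aligned)
128..129  proto  (1B, 1-aligned)
129..130  -- padding (1B)
130..134  magic  (4B, 2-aligned)
within Frame: seq at 2
130 + 2 = 132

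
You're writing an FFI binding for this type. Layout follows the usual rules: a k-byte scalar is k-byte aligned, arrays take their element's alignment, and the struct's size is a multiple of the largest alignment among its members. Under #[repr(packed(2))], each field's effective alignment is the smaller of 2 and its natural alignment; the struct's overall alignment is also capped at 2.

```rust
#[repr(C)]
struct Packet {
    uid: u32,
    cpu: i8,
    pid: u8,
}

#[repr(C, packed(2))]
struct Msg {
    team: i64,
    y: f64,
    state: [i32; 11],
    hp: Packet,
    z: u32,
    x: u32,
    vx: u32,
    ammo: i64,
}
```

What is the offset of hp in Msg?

Packet: uid at 0 (size 4, align 4) → ends 4; cpu at 4 (size 1, align 1) → ends 5; pid at 5 (size 1, align 1) → ends 6; tail pad 2 to reach multiple of 4; total 8 bytes, alignment 4
team at 0 (size 8, align 2) → ends 8
y at 8 (size 8, align 2) → ends 16
state at 16 (size 44, align 2) → ends 60
hp at 60 (size 8, align 2) → ends 68

60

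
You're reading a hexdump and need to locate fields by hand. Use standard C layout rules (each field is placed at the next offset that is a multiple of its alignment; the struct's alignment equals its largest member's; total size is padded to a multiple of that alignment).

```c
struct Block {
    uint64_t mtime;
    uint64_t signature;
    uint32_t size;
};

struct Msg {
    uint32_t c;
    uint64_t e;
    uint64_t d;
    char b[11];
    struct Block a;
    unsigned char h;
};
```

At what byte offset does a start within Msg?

40

Block: mtime at 0 (size 8, align 8) → ends 8; signature at 8 (size 8, align 8) → ends 16; size at 16 (size 4, align 4) → ends 20; tail pad 4 to reach multiple of 8; total 24 bytes, alignment 8
c at 0 (size 4, align 4) → ends 4
pad 4 to align 8 for e
e at 8 (size 8, align 8) → ends 16
d at 16 (size 8, align 8) → ends 24
b at 24 (size 11, align 1) → ends 35
pad 5 to align 8 for a
a at 40 (size 24, align 8) → ends 64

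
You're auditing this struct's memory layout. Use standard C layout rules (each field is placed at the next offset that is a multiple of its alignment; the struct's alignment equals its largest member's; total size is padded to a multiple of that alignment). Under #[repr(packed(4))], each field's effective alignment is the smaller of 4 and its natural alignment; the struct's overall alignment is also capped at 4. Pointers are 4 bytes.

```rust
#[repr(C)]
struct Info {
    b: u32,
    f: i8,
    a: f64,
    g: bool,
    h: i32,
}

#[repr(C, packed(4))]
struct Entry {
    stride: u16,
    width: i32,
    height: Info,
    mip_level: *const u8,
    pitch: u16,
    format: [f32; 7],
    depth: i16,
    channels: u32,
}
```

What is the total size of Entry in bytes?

76

Info: b at 0 (size 4, align 4) → ends 4; f at 4 (size 1, align 1) → ends 5; pad 3 to align 8 for a; a at 8 (size 8, align 8) → ends 16; g at 16 (size 1, align 1) → ends 17; pad 3 to align 4 for h; h at 20 (size 4, align 4) → ends 24; total 24 bytes, alignment 8
stride at 0 (size 2, align 2) → ends 2
pad 2 to align 4 for width
width at 4 (size 4, align 4) → ends 8
height at 8 (size 24, align 4) → ends 32
mip_level at 32 (size 4, align 4) → ends 36
pitch at 36 (size 2, align 2) → ends 38
pad 2 to align 4 for format
format at 40 (size 28, align 4) → ends 68
depth at 68 (size 2, align 2) → ends 70
pad 2 to align 4 for channels
channels at 72 (size 4, align 4) → ends 76
total 76 bytes, alignment 4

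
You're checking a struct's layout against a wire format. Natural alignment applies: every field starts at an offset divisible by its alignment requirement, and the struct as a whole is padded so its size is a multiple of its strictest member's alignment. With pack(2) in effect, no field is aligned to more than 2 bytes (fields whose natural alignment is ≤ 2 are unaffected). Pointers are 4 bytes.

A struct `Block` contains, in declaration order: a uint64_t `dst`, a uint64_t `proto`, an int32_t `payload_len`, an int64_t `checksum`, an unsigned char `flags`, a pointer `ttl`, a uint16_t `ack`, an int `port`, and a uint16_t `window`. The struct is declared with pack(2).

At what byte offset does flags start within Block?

28

0..8  dst  (8B, 2-aligned)
8..16  proto  (8B, 2-aligned)
16..20  payload_len  (4B, 2-aligned)
20..28  checksum  (8B, 2-aligned)
28..29  flags  (1B, 1-aligned)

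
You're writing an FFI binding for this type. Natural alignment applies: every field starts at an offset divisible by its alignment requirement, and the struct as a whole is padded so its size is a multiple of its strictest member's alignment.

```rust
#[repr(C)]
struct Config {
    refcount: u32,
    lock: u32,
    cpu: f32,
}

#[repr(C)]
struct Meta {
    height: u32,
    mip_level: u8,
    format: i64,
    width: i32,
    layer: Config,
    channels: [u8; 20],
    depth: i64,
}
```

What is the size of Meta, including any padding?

64

Config: refcount at 0 (size 4, align 4) → ends 4; lock at 4 (size 4, align 4) → ends 8; cpu at 8 (size 4, align 4) → ends 12; total 12 bytes, alignment 4
height at 0 (size 4, align 4) → ends 4
mip_level at 4 (size 1, align 1) → ends 5
pad 3 to align 8 for format
format at 8 (size 8, align 8) → ends 16
width at 16 (size 4, align 4) → ends 20
layer at 20 (size 12, align 4) → ends 32
channels at 32 (size 20, align 1) → ends 52
pad 4 to align 8 for depth
depth at 56 (size 8, align 8) → ends 64
total 64 bytes, alignment 8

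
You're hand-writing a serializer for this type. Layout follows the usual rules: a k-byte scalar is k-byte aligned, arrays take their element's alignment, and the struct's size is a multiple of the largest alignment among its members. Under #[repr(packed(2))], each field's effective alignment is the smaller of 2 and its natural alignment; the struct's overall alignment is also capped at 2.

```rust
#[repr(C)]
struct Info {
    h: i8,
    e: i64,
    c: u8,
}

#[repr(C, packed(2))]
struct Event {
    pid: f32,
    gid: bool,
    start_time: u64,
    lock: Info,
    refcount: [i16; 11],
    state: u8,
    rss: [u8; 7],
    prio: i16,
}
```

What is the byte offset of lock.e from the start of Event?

22

Info: 0..1  h  (1B, 1-aligned); 1..8  -- padding (7B); 8..16  e  (8B, 8-aligned); 16..17  c  (1B, 1-aligned); 17..24  -- tail padding (7B); sizeof = 24, alignof = 8
0..4  pid  (4B, 2-aligned)
4..5  gid  (1B, 1-aligned)
5..6  -- padding (1B)
6..14  start_time  (8B, 2-aligned)
14..38  lock  (24B, 2-aligned)
within Info: e at 8
14 + 8 = 22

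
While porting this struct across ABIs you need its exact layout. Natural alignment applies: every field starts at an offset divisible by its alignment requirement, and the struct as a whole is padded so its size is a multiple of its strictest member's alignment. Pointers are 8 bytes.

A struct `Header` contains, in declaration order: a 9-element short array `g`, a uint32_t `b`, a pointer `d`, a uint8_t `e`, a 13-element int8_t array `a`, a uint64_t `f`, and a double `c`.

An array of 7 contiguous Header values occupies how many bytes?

0..18  g  (18B, 2-aligned)
18..20  -- padding (2B)
20..24  b  (4B, 4-aligned)
24..32  d  (8B, 8-aligned)
32..33  e  (1B, 1-aligned)
33..46  a  (13B, 1-aligned)
46..48  -- padding (2B)
48..56  f  (8B, 8-aligned)
56..64  c  (8B, 8-aligned)
sizeof = 64, alignof = 8
array of 7: 7 × 64 = 448

448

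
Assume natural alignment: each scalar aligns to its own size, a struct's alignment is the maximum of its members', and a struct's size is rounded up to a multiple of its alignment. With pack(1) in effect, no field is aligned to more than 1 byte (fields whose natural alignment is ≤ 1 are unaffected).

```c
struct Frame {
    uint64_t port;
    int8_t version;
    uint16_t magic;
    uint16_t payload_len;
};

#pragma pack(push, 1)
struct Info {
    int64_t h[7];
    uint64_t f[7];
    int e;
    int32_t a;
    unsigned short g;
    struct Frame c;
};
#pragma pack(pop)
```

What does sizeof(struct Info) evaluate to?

138

Frame: 0..8  port  (8B, 8-aligned); 8..9  version  (1B, 1-aligned); 9..10  -- padding (1B); 10..12  magic  (2B, 2-aligned); 12..14  payload_len  (2B, 2-aligned); 14..16  -- tail padding (2B); sizeof = 16, alignof = 8
0..56  h  (56B, 1-aligned)
56..112  f  (56B, 1-aligned)
112..116  e  (4B, 1-aligned)
116..120  a  (4B, 1-aligned)
120..122  g  (2B, 1-aligned)
122..138  c  (16B, 1-aligned)
sizeof = 138, alignof = 1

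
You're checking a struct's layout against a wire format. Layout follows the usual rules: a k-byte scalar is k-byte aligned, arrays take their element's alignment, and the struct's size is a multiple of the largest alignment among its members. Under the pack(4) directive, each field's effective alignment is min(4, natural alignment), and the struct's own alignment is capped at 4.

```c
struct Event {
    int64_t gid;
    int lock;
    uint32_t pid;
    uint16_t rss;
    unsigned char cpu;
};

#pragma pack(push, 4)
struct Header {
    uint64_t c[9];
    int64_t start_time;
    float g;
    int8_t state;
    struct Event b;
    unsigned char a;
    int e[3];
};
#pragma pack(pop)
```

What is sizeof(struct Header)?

Event: gid at 0 (size 8, align 8) → ends 8; lock at 8 (size 4, align 4) → ends 12; pid at 12 (size 4, align 4) → ends 16; rss at 16 (size 2, align 2) → ends 18; cpu at 18 (size 1, align 1) → ends 19; tail pad 5 to reach multiple of 8; total 24 bytes, alignment 8
c at 0 (size 72, align 4) → ends 72
start_time at 72 (size 8, align 4) → ends 80
g at 80 (size 4, align 4) → ends 84
state at 84 (size 1, align 1) → ends 85
pad 3 to align 4 for b
b at 88 (size 24, align 4) → ends 112
a at 112 (size 1, align 1) → ends 113
pad 3 to align 4 for e
e at 116 (size 12, align 4) → ends 128
total 128 bytes, alignment 4

128 bytes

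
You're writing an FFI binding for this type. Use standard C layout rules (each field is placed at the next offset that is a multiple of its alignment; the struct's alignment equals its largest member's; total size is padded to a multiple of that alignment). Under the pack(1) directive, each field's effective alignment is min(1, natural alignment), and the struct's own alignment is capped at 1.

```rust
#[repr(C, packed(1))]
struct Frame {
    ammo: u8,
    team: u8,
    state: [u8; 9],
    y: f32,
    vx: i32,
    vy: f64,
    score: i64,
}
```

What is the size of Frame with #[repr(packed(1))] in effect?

35

0..1  ammo  (1B, 1-aligned)
1..2  team  (1B, 1-aligned)
2..11  state  (9B, 1-aligned)
11..15  y  (4B, 1-aligned)
15..19  vx  (4B, 1-aligned)
19..27  vy  (8B, 1-aligned)
27..35  score  (8B, 1-aligned)
sizeof = 35, alignof = 1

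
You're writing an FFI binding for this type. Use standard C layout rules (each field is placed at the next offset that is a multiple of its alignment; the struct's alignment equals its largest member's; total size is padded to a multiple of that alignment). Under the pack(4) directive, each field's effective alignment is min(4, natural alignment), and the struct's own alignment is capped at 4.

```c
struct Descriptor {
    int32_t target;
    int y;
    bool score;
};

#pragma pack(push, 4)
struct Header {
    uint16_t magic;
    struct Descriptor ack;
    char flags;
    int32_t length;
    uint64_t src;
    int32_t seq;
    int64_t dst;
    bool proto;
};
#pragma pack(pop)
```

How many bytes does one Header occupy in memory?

Descriptor: target at 0 (size 4, align 4) → ends 4; y at 4 (size 4, align 4) → ends 8; score at 8 (size 1, align 1) → ends 9; tail pad 3 to reach multiple of 4; total 12 bytes, alignment 4
magic at 0 (size 2, align 2) → ends 2
pad 2 to align 4 for ack
ack at 4 (size 12, align 4) → ends 16
flags at 16 (size 1, align 1) → ends 17
pad 3 to align 4 for length
length at 20 (size 4, align 4) → ends 24
src at 24 (size 8, align 4) → ends 32
seq at 32 (size 4, align 4) → ends 36
dst at 36 (size 8, align 4) → ends 44
proto at 44 (size 1, align 1) → ends 45
tail pad 3 to reach multiple of 4
total 48 bytes, alignment 4

48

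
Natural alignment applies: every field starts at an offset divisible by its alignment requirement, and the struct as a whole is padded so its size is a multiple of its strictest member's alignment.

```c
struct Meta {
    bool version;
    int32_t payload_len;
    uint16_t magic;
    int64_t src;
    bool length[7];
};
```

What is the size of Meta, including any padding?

32

0..1  version  (1B, 1-aligned)
1..4  -- padding (3B)
4..8  payload_len  (4B, 4-aligned)
8..10  magic  (2B, 2-aligned)
10..16  -- padding (6B)
16..24  src  (8B, 8-aligned)
24..31  length  (7B, 1-aligned)
31..32  -- tail padding (1B)
sizeof = 32, alignof = 8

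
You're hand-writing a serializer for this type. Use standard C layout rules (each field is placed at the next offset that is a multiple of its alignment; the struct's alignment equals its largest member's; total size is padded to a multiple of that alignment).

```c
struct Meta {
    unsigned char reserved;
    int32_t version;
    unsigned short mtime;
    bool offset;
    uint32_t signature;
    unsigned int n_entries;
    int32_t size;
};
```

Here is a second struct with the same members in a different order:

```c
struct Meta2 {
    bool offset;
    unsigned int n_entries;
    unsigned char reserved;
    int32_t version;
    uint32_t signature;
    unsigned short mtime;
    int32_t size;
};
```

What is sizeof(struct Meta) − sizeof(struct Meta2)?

-4

0..1  reserved  (1B, 1-aligned)
1..4  -- padding (3B)
4..8  version  (4B, 4-aligned)
8..10  mtime  (2B, 2-aligned)
10..11  offset  (1B, 1-aligned)
11..12  -- padding (1B)
12..16  signature  (4B, 4-aligned)
16..20  n_entries  (4B, 4-aligned)
20..24  size  (4B, 4-aligned)
sizeof = 24, alignof = 4
— Meta2 —
0..1  offset  (1B, 1-aligned)
1..4  -- padding (3B)
4..8  n_entries  (4B, 4-aligned)
8..9  reserved  (1B, 1-aligned)
9..12  -- padding (3B)
12..16  version  (4B, 4-aligned)
16..20  signature  (4B, 4-aligned)
20..22  mtime  (2B, 2-aligned)
22..24  -- padding (2B)
24..28  size  (4B, 4-aligned)
sizeof = 28, alignof = 4
24 − 28 = -4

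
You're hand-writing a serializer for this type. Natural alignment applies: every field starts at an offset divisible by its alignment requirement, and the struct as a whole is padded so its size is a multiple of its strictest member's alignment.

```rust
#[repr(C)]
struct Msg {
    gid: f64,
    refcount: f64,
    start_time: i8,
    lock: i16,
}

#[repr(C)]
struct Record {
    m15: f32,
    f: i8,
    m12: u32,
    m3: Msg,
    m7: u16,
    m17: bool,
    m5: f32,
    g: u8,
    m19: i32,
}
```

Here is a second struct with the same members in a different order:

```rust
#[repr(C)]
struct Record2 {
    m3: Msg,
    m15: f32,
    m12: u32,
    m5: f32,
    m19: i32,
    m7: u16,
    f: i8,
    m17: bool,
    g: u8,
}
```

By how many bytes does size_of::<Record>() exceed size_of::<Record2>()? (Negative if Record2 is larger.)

Msg: gid at 0 (size 8, align 8) → ends 8; refcount at 8 (size 8, align 8) → ends 16; start_time at 16 (size 1, align 1) → ends 17; pad 1 to align 2 for lock; lock at 18 (size 2, align 2) → ends 20; tail pad 4 to reach multiple of 8; total 24 bytes, alignment 8
m15 at 0 (size 4, align 4) → ends 4
f at 4 (size 1, align 1) → ends 5
pad 3 to align 4 for m12
m12 at 8 (size 4, align 4) → ends 12
pad 4 to align 8 for m3
m3 at 16 (size 24, align 8) → ends 40
m7 at 40 (size 2, align 2) → ends 42
m17 at 42 (size 1, align 1) → ends 43
pad 1 to align 4 for m5
m5 at 44 (size 4, align 4) → ends 48
g at 48 (size 1, align 1) → ends 49
pad 3 to align 4 for m19
m19 at 52 (size 4, align 4) → ends 56
total 56 bytes, alignment 8
— Record2 —
m3 at 0 (size 24, align 8) → ends 24
m15 at 24 (size 4, align 4) → ends 28
m12 at 28 (size 4, align 4) → ends 32
m5 at 32 (size 4, align 4) → ends 36
m19 at 36 (size 4, align 4) → ends 40
m7 at 40 (size 2, align 2) → ends 42
f at 42 (size 1, align 1) → ends 43
m17 at 43 (size 1, align 1) → ends 44
g at 44 (size 1, align 1) → ends 45
tail pad 3 to reach multiple of 8
total 48 bytes, alignment 8
56 − 48 = 8

8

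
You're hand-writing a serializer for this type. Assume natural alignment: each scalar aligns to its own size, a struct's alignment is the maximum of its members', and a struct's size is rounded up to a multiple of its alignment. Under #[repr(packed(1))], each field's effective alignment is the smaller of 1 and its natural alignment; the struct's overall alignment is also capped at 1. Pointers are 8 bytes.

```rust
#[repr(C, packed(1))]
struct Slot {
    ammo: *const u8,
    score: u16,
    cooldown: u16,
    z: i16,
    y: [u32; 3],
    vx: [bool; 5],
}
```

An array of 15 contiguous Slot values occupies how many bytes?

0..8  ammo  (8B, 1-aligned)
8..10  score  (2B, 1-aligned)
10..12  cooldown  (2B, 1-aligned)
12..14  z  (2B, 1-aligned)
14..26  y  (12B, 1-aligned)
26..31  vx  (5B, 1-aligned)
sizeof = 31, alignof = 1
array of 15: 15 × 31 = 465

465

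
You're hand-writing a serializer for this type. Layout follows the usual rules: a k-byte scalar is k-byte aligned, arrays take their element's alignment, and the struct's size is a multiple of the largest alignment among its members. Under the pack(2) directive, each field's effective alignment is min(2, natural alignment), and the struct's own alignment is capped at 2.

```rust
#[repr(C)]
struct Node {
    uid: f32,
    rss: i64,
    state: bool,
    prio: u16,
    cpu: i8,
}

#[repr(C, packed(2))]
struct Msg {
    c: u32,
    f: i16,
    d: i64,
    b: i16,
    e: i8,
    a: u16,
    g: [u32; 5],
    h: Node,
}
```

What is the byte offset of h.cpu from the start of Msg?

60

Node: uid at 0 (size 4, align 4) → ends 4; pad 4 to align 8 for rss; rss at 8 (size 8, align 8) → ends 16; state at 16 (size 1, align 1) → ends 17; pad 1 to align 2 for prio; prio at 18 (size 2, align 2) → ends 20; cpu at 20 (size 1, align 1) → ends 21; tail pad 3 to reach multiple of 8; total 24 bytes, alignment 8
c at 0 (size 4, align 2) → ends 4
f at 4 (size 2, align 2) → ends 6
d at 6 (size 8, align 2) → ends 14
b at 14 (size 2, align 2) → ends 16
e at 16 (size 1, align 1) → ends 17
pad 1 to align 2 for a
a at 18 (size 2, align 2) → ends 20
g at 20 (size 20, align 2) → ends 40
h at 40 (size 24, align 2) → ends 64
within Node: cpu at 20
40 + 20 = 60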